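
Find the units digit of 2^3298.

The units digit of 2^n cycles with period 4: 2, 4, 8, 6, …
3298 leaves remainder 2 on division by 4, so 2^3298 ends in 4.

4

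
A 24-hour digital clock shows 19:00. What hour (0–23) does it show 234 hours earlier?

234 = 9·24 + 18, so 234 mod 24 = 18.
(19 − 18) mod 24 = 1.

1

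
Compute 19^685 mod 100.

99

By repeated squaring mod 100: 19^1≡19, 19^2≡61, 19^4≡21, 19^8≡41, 19^16≡81, 19^32≡61, 19^64≡21, 19^128≡41, 19^256≡81, 19^512≡61.
685 = 1 + 4 + 8 + 32 + 128 + 512, so 19^685 ≡ 19·21·41·61·41·61 ≡ 99 (mod 100).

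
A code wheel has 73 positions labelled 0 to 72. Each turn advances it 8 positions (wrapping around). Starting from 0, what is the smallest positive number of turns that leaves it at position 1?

8·64 = 512 = 7·73 + 1, so 8⁻¹ ≡ 64 (mod 73).

64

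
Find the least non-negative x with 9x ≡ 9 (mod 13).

1

9⁻¹ ≡ 3 (mod 13) because 9·3 = 27 = 2·13 + 1.
Multiplying both sides by 3: x ≡ 3·9 = 27 ≡ 1 (mod 13).
Check: 9·1 = 9 = 0·13 + 9.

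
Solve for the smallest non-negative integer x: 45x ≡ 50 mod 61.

35

The inverse of 45 mod 61 is 19 (since 45·19 = 855 ≡ 1).
So x ≡ 19·50 = 950 ≡ 35 (mod 61).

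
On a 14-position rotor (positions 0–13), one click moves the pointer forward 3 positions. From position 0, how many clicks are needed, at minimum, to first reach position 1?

14 = 4·3 + 2
3 = 1·2 + 1
2 = 2·1 + 0
Back-substituting gives 3·5 ≡ 1 (mod 14).

5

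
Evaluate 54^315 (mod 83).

By repeated squaring mod 83: 54^1≡54, 54^2≡11, 54^4≡38, 54^8≡33, 54^16≡10, 54^32≡17, 54^64≡40, 54^128≡23, 54^256≡31.
Since 315 = 1 + 2 + 8 + 16 + 32 + 256 in binary, 54^315 ≡ 54·11·33·10·17·31 ≡ 76 (mod 83).

76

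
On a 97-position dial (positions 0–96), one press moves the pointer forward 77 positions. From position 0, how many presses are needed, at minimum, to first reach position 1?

63

97 = 1·77 + 20
77 = 3·20 + 17
20 = 1·17 + 3
17 = 5·3 + 2
3 = 1·2 + 1
2 = 2·1 + 0
Back-substituting gives 77·63 ≡ 1 (mod 97).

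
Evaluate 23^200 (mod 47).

Square-and-reduce mod 47: 23^1≡23, 23^2≡12, 23^4≡3, 23^8≡9, 23^16≡34, 23^32≡28, 23^64≡32, 23^128≡37.
200 = 8 + 64 + 128, so 23^200 ≡ 9·32·37 ≡ 34 (mod 47).

34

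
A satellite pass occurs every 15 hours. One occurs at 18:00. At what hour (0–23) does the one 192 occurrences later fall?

192·15 = 2880.
2880 mod 24 = 0 (since 120·24 = 2880).
(18 + 0) mod 24 = 18.

18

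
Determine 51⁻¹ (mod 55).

55 = 1·51 + 4
51 = 12·4 + 3
4 = 1·3 + 1
3 = 3·1 + 0
Back-substituting gives 51·41 ≡ 1 (mod 55).

41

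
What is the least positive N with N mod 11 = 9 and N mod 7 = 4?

x ≡ 4 (mod 7) gives x ∈ {4, 11, 18, 25, 32, 39, 46, 53}.
The first of these with x mod 11 = 9 is 53.

53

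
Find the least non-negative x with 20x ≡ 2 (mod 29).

3

20⁻¹ ≡ 16 (mod 29) because 20·16 = 320 = 11·29 + 1.
So x ≡ 16·2 = 32 ≡ 3 (mod 29).
Check: 20·3 = 60 = 2·29 + 2.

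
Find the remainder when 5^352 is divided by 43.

Square-and-reduce mod 43: 5^1≡5, 5^2≡25, 5^4≡23, 5^8≡13, 5^16≡40, 5^32≡9, 5^64≡38, 5^128≡25, 5^256≡23.
352 = 32 + 64 + 256, so 5^352 ≡ 9·38·23 ≡ 40 (mod 43).

40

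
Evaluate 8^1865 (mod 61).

11

Successive squares of 8 mod 61: 8^1≡8, 8^2≡3, 8^4≡9, 8^8≡20, 8^16≡34, 8^32≡58, 8^64≡9, 8^128≡20, 8^256≡34, 8^512≡58, 8^1024≡9.
Since 1865 = 1 + 8 + 64 + 256 + 512 + 1024 in binary, 8^1865 ≡ 8·20·9·34·58·9 ≡ 11 (mod 61).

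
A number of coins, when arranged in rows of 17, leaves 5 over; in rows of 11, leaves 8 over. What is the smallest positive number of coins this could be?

Since 11·14 ≡ 1 (mod 17), take x = 8 + 11·((5−8)·14 mod 17) = 8 + 11·9 = 107.
Check: 107 mod 17 = 5, 107 mod 11 = 8.

107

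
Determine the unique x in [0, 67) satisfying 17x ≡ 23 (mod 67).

25

17⁻¹ ≡ 4 (mod 67) because 17·4 = 68 = 1·67 + 1.
So x ≡ 4·23 = 92 ≡ 25 (mod 67).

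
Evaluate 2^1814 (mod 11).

By repeated squaring mod 11: 2^1≡2, 2^2≡4, 2^4≡5, 2^8≡3, 2^16≡9, 2^32≡4, 2^64≡5, 2^128≡3, 2^256≡9, 2^512≡4, 2^1024≡5.
Since 1814 = 2 + 4 + 16 + 256 + 512 + 1024 in binary, 2^1814 ≡ 4·5·9·9·4·5 ≡ 5 (mod 11).

5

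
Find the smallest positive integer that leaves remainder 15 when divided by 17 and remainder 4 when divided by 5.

49

x ≡ 4 (mod 5) gives x ∈ {4, 9, 14, 19, 24, 29, 34, 39, …}.
The first of these with x mod 17 = 15 is 49.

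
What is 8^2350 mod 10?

4

The units digit of 8^n cycles with period 4: 8, 4, 2, 6, …
2350 leaves remainder 2 on division by 4, so 8^2350 ends in 4.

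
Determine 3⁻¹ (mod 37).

3·25 = 75 = 2·37 + 1, so 3⁻¹ ≡ 25 (mod 37).

25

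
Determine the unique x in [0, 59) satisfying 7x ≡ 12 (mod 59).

27

The inverse of 7 mod 59 is 17 (since 7·17 = 119 ≡ 1).
Multiplying both sides by 17: x ≡ 17·12 = 204 ≡ 27 (mod 59).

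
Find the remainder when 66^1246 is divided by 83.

Successive squares of 66 mod 83: 66^1≡66, 66^2≡40, 66^4≡23, 66^8≡31, 66^16≡48, 66^32≡63, 66^64≡68, 66^128≡59, 66^256≡78, 66^512≡25, 66^1024≡44.
Since 1246 = 2 + 4 + 8 + 16 + 64 + 128 + 1024 in binary, 66^1246 ≡ 40·23·31·48·68·59·44 ≡ 48 (mod 83).

48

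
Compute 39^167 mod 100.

By repeated squaring mod 100: 39^1≡39, 39^2≡21, 39^4≡41, 39^8≡81, 39^16≡61, 39^32≡21, 39^64≡41, 39^128≡81.
Since 167 = 1 + 2 + 4 + 32 + 128 in binary, 39^167 ≡ 39·21·41·21·81 ≡ 79 (mod 100).

79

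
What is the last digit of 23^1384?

1

Last digits of 3^n: 3, 9, 7, 1 (period 4).
1384 leaves remainder 0 on division by 4, so 23^1384 ends in 1.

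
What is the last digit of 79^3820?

The units digit of 79^n cycles with period 2: 9, 1, …
3820 mod 2 = 0, so the last digit matches 9^2 = 1.

1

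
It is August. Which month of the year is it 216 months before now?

216 mod 12 = 0 (since 18·12 = 216).
August − 0 months → August.

August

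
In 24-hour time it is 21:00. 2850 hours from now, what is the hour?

2850 − 118·24 = 18, so 2850 ≡ 18 (mod 24).
(21 + 18) mod 24 = 15.

15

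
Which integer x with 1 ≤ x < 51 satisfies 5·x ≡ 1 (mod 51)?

41

51 = 10·5 + 1
5 = 5·1 + 0
Back-substituting gives 5·41 ≡ 1 (mod 51).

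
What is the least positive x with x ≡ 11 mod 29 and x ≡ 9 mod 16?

Since 16·20 ≡ 1 (mod 29), take x = 9 + 16·((11−9)·20 mod 29) = 9 + 16·11 = 185.
Check: 185 mod 29 = 11, 185 mod 16 = 9.

185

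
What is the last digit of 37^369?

7

The units digit of 37^n cycles with period 4: 7, 9, 3, 1, …
369 mod 4 = 1, so the last digit matches 7^1 = 7.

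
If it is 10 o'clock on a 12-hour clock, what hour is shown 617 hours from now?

3

617 mod 12 = 5 (since 51·12 = 612).
10 + 5 → 3 on a 12-hour dial.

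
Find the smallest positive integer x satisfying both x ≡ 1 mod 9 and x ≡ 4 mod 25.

154

x ≡ 1 (mod 9) gives x ∈ {1, 10, 19, 28, 37, 46, 55, 64, …}.
The first of these with x mod 25 = 4 is 154.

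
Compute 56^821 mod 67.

23

By repeated squaring mod 67: 56^1≡56, 56^2≡54, 56^4≡35, 56^8≡19, 56^16≡26, 56^32≡6, 56^64≡36, 56^128≡23, 56^256≡60, 56^512≡49.
Since 821 = 1 + 4 + 16 + 32 + 256 + 512 in binary, 56^821 ≡ 56·35·26·6·60·49 ≡ 23 (mod 67).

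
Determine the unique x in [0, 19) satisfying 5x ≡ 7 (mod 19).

9

The inverse of 5 mod 19 is 4 (since 5·4 = 20 ≡ 1).
So x ≡ 4·7 = 28 ≡ 9 (mod 19).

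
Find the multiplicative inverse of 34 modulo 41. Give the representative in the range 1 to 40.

34·35 = 1190 = 29·41 + 1, so 34⁻¹ ≡ 35 (mod 41).

35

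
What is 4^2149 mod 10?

The units digit of 4^n cycles with period 2: 4, 6, …
2149 mod 2 = 1, so the last digit matches 4^1 = 4.

4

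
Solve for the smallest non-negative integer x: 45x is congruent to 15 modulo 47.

16

The inverse of 45 mod 47 is 23 (since 45·23 = 1035 ≡ 1).
Multiplying both sides by 23: x ≡ 23·15 = 345 ≡ 16 (mod 47).
Check: 45·16 = 720 = 15·47 + 15.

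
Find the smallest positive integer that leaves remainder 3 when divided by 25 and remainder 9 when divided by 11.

x ≡ 9 (mod 11) gives x ∈ {9, 20, 31, 42, 53}.
The first of these with x mod 25 = 3 is 53.

53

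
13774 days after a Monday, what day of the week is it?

Dividing 13774 by 7 gives quotient 1967 and remainder 5.
Monday + 5 days → Saturday.

Saturday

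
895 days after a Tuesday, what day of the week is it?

895 mod 7 = 6 (since 127·7 = 889).
Tuesday + 6 days → Monday.

Monday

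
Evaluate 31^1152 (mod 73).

By repeated squaring mod 73: 31^1≡31, 31^2≡12, 31^4≡71, 31^8≡4, 31^16≡16, 31^32≡37, 31^64≡55, 31^128≡32, 31^256≡2, 31^512≡4, 31^1024≡16.
Since 1152 = 128 + 1024 in binary, 31^1152 ≡ 32·16 ≡ 1 (mod 73).

1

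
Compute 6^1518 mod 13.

By repeated squaring mod 13: 6^1≡6, 6^2≡10, 6^4≡9, 6^8≡3, 6^16≡9, 6^32≡3, 6^64≡9, 6^128≡3, 6^256≡9, 6^512≡3, 6^1024≡9.
Since 1518 = 2 + 4 + 8 + 32 + 64 + 128 + 256 + 1024 in binary, 6^1518 ≡ 10·9·3·3·9·3·9·9 ≡ 12 (mod 13).

12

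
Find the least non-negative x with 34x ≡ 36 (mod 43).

39

The inverse of 34 mod 43 is 19 (since 34·19 = 646 ≡ 1).
So x ≡ 19·36 = 684 ≡ 39 (mod 43).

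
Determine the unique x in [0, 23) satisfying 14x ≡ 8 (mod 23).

17

14⁻¹ ≡ 5 (mod 23) because 14·5 = 70 = 3·23 + 1.
So x ≡ 5·8 = 40 ≡ 17 (mod 23).
Check: 14·17 = 238 = 10·23 + 8.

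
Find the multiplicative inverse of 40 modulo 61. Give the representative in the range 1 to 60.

29

61 = 1·40 + 21
40 = 1·21 + 19
21 = 1·19 + 2
19 = 9·2 + 1
2 = 2·1 + 0
Back-substituting gives 40·29 ≡ 1 (mod 61).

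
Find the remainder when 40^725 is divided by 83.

37

Successive squares of 40 mod 83: 40^1≡40, 40^2≡23, 40^4≡31, 40^8≡48, 40^16≡63, 40^32≡68, 40^64≡59, 40^128≡78, 40^256≡25, 40^512≡44.
Since 725 = 1 + 4 + 16 + 64 + 128 + 512 in binary, 40^725 ≡ 40·31·63·59·78·44 ≡ 37 (mod 83).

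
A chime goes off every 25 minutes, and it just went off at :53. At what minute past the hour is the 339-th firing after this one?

339·25 = 8475.
8475 = 141·60 + 15, so 8475 mod 60 = 15.
(53 + 15) mod 60 = 8.

8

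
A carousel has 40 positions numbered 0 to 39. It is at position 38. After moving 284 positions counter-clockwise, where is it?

34

Dividing 284 by 40 gives quotient 7 and remainder 4.
(38 − 4) mod 40 = 34.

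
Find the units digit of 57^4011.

The units digit of 57^n cycles with period 4: 7, 9, 3, 1, …
4011 leaves remainder 3 on division by 4, so 57^4011 ends in 3.

3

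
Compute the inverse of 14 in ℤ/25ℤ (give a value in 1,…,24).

9

25 = 1·14 + 11
14 = 1·11 + 3
11 = 3·3 + 2
3 = 1·2 + 1
2 = 2·1 + 0
Back-substituting gives 14·9 ≡ 1 (mod 25).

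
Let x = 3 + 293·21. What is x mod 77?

293·21 = 6153.
6153 = 79·77 + 70, so 6153 mod 77 = 70.
(3 + 70) mod 77 = 73.

73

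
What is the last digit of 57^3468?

1

The units digit of 57^n cycles with period 4: 7, 9, 3, 1, …
3468 mod 4 = 0, so the last digit matches 7^4 = 1.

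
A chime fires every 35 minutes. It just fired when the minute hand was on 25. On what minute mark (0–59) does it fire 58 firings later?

58·35 = 2030.
2030 = 33·60 + 50, so 2030 mod 60 = 50.
(25 + 50) mod 60 = 15.

15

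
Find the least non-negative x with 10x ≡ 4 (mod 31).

10⁻¹ ≡ 28 (mod 31) because 10·28 = 280 = 9·31 + 1.
So x ≡ 28·4 = 112 ≡ 19 (mod 31).

19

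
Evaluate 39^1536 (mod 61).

By repeated squaring mod 61: 39^1≡39, 39^2≡57, 39^4≡16, 39^8≡12, 39^16≡22, 39^32≡57, 39^64≡16, 39^128≡12, 39^256≡22, 39^512≡57, 39^1024≡16.
1536 = 512 + 1024, so 39^1536 ≡ 57·16 ≡ 58 (mod 61).

58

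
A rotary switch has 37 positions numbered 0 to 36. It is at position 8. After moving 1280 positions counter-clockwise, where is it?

Dividing 1280 by 37 gives quotient 34 and remainder 22.
(8 − 22) mod 37 = 23.

23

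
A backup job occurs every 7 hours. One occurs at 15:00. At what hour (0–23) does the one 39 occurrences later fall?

39·7 = 273.
273 − 11·24 = 9, so 273 ≡ 9 (mod 24).
(15 + 9) mod 24 = 0.

0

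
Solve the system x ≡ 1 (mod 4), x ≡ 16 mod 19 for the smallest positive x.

Since 19·3 ≡ 1 (mod 4), take x = 16 + 19·((1−16)·3 mod 4) = 16 + 19·3 = 73.
Check: 73 mod 4 = 1, 73 mod 19 = 16.

73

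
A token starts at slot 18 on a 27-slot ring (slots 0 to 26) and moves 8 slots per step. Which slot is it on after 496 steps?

496·8 = 3968.
3968 = 146·27 + 26, so 3968 mod 27 = 26.
(18 + 26) mod 27 = 17.

17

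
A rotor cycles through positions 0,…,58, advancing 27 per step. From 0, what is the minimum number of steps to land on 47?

52

27⁻¹ ≡ 35 (mod 59) because 27·35 = 945 = 16·59 + 1.
Multiplying both sides by 35: x ≡ 35·47 = 1645 ≡ 52 (mod 59).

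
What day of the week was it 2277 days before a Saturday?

Thursday

2277 = 325·7 + 2, so 2277 mod 7 = 2.
Saturday − 2 days → Thursday.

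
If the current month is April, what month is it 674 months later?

June

674 mod 12 = 2 (since 56·12 = 672).
April + 2 months → June.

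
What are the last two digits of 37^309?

77

Square-and-reduce mod 100: 37^1≡37, 37^2≡69, 37^4≡61, 37^8≡21, 37^16≡41, 37^32≡81, 37^64≡61, 37^128≡21, 37^256≡41.
Since 309 = 1 + 4 + 16 + 32 + 256 in binary, 37^309 ≡ 37·61·41·81·41 ≡ 77 (mod 100).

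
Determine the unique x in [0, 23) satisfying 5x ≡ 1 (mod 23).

The inverse of 5 mod 23 is 14 (since 5·14 = 70 ≡ 1).
So x ≡ 14·1 = 14 ≡ 14 (mod 23).

14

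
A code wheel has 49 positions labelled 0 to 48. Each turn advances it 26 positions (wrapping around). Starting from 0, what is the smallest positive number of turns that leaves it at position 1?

17

49 = 1·26 + 23
26 = 1·23 + 3
23 = 7·3 + 2
3 = 1·2 + 1
2 = 2·1 + 0
Back-substituting gives 26·17 ≡ 1 (mod 49).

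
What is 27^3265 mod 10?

7

Powers of 7 mod 10 repeat with period 4: 7, 9, 3, 1.
3265 leaves remainder 1 on division by 4, so 27^3265 ends in 7.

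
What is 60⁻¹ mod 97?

60·76 = 4560 = 47·97 + 1, so 60⁻¹ ≡ 76 (mod 97).

76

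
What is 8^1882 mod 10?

Last digits of 8^n: 8, 4, 2, 6 (period 4).
1882 leaves remainder 2 on division by 4, so 8^1882 ends in 4.

4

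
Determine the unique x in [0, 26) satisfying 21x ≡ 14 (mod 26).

The inverse of 21 mod 26 is 5 (since 21·5 = 105 ≡ 1).
So x ≡ 5·14 = 70 ≡ 18 (mod 26).
Check: 21·18 = 378 = 14·26 + 14.

18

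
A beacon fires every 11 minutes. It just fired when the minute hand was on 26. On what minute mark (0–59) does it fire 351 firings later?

351·11 = 3861.
Dividing 3861 by 60 gives quotient 64 and remainder 21.
(26 + 21) mod 60 = 47.

47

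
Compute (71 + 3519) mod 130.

3519 = 27·130 + 9, so 3519 mod 130 = 9.
(71 + 9) mod 130 = 80.

80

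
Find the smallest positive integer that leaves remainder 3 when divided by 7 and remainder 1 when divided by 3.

10

x ≡ 1 (mod 3) gives x ∈ {1, 4, 7, 10}.
The first of these with x mod 7 = 3 is 10.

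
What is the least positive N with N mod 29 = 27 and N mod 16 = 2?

x ≡ 2 (mod 16) gives x ∈ {2, 18, 34, 50, 66, 82, 98, 114}.
The first of these with x mod 29 = 27 is 114.

114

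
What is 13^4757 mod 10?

Last digits of 3^n: 3, 9, 7, 1 (period 4).
4757 mod 4 = 1, so the last digit matches 3^1 = 3.

3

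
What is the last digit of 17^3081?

The units digit of 17^n cycles with period 4: 7, 9, 3, 1, …
3081 mod 4 = 1, so the last digit matches 7^1 = 7.

7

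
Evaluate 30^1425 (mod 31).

30

Successive squares of 30 mod 31: 30^1≡30, 30^2≡1, 30^4≡1, 30^8≡1, 30^16≡1, 30^32≡1, 30^64≡1, 30^128≡1, 30^256≡1, 30^512≡1, 30^1024≡1.
1425 = 1 + 16 + 128 + 256 + 1024, so 30^1425 ≡ 30·1·1·1·1 ≡ 30 (mod 31).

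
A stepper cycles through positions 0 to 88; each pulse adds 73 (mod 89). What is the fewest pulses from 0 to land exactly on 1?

73·50 = 3650 = 41·89 + 1, so 73⁻¹ ≡ 50 (mod 89).

50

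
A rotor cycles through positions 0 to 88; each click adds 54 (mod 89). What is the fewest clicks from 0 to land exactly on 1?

61

89 = 1·54 + 35
54 = 1·35 + 19
35 = 1·19 + 16
19 = 1·16 + 3
16 = 5·3 + 1
3 = 3·1 + 0
Back-substituting gives 54·61 ≡ 1 (mod 89).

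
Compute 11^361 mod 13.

By repeated squaring mod 13: 11^1≡11, 11^2≡4, 11^4≡3, 11^8≡9, 11^16≡3, 11^32≡9, 11^64≡3, 11^128≡9, 11^256≡3.
361 = 1 + 8 + 32 + 64 + 256, so 11^361 ≡ 11·9·9·3·3 ≡ 11 (mod 13).

11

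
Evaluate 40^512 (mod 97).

35

By repeated squaring mod 97: 40^1≡40, 40^2≡48, 40^4≡73, 40^8≡91, 40^16≡36, 40^32≡35, 40^64≡61, 40^128≡35, 40^256≡61, 40^512≡35.
512 = 512, so 40^512 ≡ 35 ≡ 35 (mod 97).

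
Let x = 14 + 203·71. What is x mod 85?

203·71 = 14413.
Dividing 14413 by 85 gives quotient 169 and remainder 48.
(14 + 48) mod 85 = 62.

62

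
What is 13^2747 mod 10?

7

The units digit of 13^n cycles with period 4: 3, 9, 7, 1, …
2747 leaves remainder 3 on division by 4, so 13^2747 ends in 7.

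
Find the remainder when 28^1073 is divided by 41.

By repeated squaring mod 41: 28^1≡28, 28^2≡5, 28^4≡25, 28^8≡10, 28^16≡18, 28^32≡37, 28^64≡16, 28^128≡10, 28^256≡18, 28^512≡37, 28^1024≡16.
1073 = 1 + 16 + 32 + 1024, so 28^1073 ≡ 28·18·37·16 ≡ 11 (mod 41).

11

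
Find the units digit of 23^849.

Powers of 3 mod 10 repeat with period 4: 3, 9, 7, 1.
849 leaves remainder 1 on division by 4, so 23^849 ends in 3.

3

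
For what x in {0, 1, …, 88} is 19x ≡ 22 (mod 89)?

48

19⁻¹ ≡ 75 (mod 89) because 19·75 = 1425 = 16·89 + 1.
So x ≡ 75·22 = 1650 ≡ 48 (mod 89).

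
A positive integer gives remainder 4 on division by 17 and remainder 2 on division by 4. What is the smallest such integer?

x ≡ 2 (mod 4) gives x ∈ {2, 6, 10, 14, 18, 22, 26, 30, …}.
The first of these with x mod 17 = 4 is 38.

38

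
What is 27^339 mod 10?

Powers of 7 mod 10 repeat with period 4: 7, 9, 3, 1.
339 leaves remainder 3 on division by 4, so 27^339 ends in 3.

3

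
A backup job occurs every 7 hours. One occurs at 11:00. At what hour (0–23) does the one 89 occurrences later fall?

10

89·7 = 623.
623 mod 24 = 23 (since 25·24 = 600).
(11 + 23) mod 24 = 10.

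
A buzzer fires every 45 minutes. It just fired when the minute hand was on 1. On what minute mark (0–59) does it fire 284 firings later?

284·45 = 12780.
12780 − 213·60 = 0, so 12780 ≡ 0 (mod 60).
(1 + 0) mod 60 = 1.

1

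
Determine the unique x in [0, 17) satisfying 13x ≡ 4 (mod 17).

13⁻¹ ≡ 4 (mod 17) because 13·4 = 52 = 3·17 + 1.
So x ≡ 4·4 = 16 ≡ 16 (mod 17).

16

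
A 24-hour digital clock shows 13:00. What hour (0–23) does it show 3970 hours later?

23

3970 mod 24 = 10 (since 165·24 = 3960).
(13 + 10) mod 24 = 23.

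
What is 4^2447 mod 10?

4

The units digit of 4^n cycles with period 2: 4, 6, …
2447 leaves remainder 1 on division by 2, so 4^2447 ends in 4.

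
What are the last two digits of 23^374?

By repeated squaring mod 100: 23^1≡23, 23^2≡29, 23^4≡41, 23^8≡81, 23^16≡61, 23^32≡21, 23^64≡41, 23^128≡81, 23^256≡61.
Since 374 = 2 + 4 + 16 + 32 + 64 + 256 in binary, 23^374 ≡ 29·41·61·21·41·61 ≡ 9 (mod 100).

09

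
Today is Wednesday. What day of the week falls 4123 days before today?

4123 = 589·7 + 0, so 4123 mod 7 = 0.
Wednesday − 0 days → Wednesday.

Wednesday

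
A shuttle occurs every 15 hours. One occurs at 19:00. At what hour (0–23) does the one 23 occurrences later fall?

4

23·15 = 345.
Dividing 345 by 24 gives quotient 14 and remainder 9.
(19 + 9) mod 24 = 4.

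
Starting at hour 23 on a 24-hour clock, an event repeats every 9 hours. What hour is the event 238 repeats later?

5

238·9 = 2142.
2142 = 89·24 + 6, so 2142 mod 24 = 6.
(23 + 6) mod 24 = 5.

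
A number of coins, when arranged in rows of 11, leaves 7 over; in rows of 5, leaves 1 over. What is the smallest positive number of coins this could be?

51

x ≡ 1 (mod 5) gives x ∈ {1, 6, 11, 16, 21, 26, 31, 36, …}.
The first of these with x mod 11 = 7 is 51.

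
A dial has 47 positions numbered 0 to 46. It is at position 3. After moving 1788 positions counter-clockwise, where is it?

1788 = 38·47 + 2, so 1788 mod 47 = 2.
(3 − 2) mod 47 = 1.

1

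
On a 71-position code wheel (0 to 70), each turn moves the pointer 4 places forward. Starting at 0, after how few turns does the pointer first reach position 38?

45

4⁻¹ ≡ 18 (mod 71) because 4·18 = 72 = 1·71 + 1.
So x ≡ 18·38 = 684 ≡ 45 (mod 71).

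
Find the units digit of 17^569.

7

Last digits of 7^n: 7, 9, 3, 1 (period 4).
569 leaves remainder 1 on division by 4, so 17^569 ends in 7.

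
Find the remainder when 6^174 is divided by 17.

Square-and-reduce mod 17: 6^1≡6, 6^2≡2, 6^4≡4, 6^8≡16, 6^16≡1, 6^32≡1, 6^64≡1, 6^128≡1.
Since 174 = 2 + 4 + 8 + 32 + 128 in binary, 6^174 ≡ 2·4·16·1·1 ≡ 9 (mod 17).

9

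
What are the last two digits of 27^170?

Square-and-reduce mod 100: 27^1≡27, 27^2≡29, 27^4≡41, 27^8≡81, 27^16≡61, 27^32≡21, 27^64≡41, 27^128≡81.
Since 170 = 2 + 8 + 32 + 128 in binary, 27^170 ≡ 29·81·21·81 ≡ 49 (mod 100).

49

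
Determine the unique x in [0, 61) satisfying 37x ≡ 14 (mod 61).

The inverse of 37 mod 61 is 33 (since 37·33 = 1221 ≡ 1).
So x ≡ 33·14 = 462 ≡ 35 (mod 61).

35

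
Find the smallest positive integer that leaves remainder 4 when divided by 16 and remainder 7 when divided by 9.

52

x ≡ 7 (mod 9) gives x ∈ {7, 16, 25, 34, 43, 52}.
The first of these with x mod 16 = 4 is 52.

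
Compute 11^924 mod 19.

Successive squares of 11 mod 19: 11^1≡11, 11^2≡7, 11^4≡11, 11^8≡7, 11^16≡11, 11^32≡7, 11^64≡11, 11^128≡7, 11^256≡11, 11^512≡7.
924 = 4 + 8 + 16 + 128 + 256 + 512, so 11^924 ≡ 11·7·11·7·11·7 ≡ 1 (mod 19).

1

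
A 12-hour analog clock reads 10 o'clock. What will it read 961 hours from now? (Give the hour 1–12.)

961 mod 12 = 1 (since 80·12 = 960).
10 + 1 → 11 on a 12-hour dial.

11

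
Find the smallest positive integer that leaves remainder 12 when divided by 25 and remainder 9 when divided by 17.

x ≡ 9 (mod 17) gives x ∈ {9, 26, 43, 60, 77, 94, 111, 128, …}.
The first of these with x mod 25 = 12 is 162.

162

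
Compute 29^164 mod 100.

81

Square-and-reduce mod 100: 29^1≡29, 29^2≡41, 29^4≡81, 29^8≡61, 29^16≡21, 29^32≡41, 29^64≡81, 29^128≡61.
Since 164 = 4 + 32 + 128 in binary, 29^164 ≡ 81·41·61 ≡ 81 (mod 100).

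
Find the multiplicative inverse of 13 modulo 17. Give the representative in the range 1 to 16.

4

13·4 = 52 = 3·17 + 1, so 13⁻¹ ≡ 4 (mod 17).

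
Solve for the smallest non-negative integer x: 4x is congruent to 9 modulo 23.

8

The inverse of 4 mod 23 is 6 (since 4·6 = 24 ≡ 1).
Multiplying both sides by 6: x ≡ 6·9 = 54 ≡ 8 (mod 23).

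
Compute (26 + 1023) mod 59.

1023 mod 59 = 20 (since 17·59 = 1003).
(26 + 20) mod 59 = 46.

46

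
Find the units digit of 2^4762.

4

The units digit of 2^n cycles with period 4: 2, 4, 8, 6, …
4762 mod 4 = 2, so the last digit matches 2^2 = 4.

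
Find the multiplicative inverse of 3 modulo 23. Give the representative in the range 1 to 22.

8

3·8 = 24 = 1·23 + 1, so 3⁻¹ ≡ 8 (mod 23).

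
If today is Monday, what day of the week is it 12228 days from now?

12228 mod 7 = 6 (since 1746·7 = 12222).
Monday + 6 days → Sunday.

Sunday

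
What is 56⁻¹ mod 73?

56·30 = 1680 = 23·73 + 1, so 56⁻¹ ≡ 30 (mod 73).

30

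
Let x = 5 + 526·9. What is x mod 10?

9

526·9 = 4734.
4734 = 473·10 + 4, so 4734 mod 10 = 4.
(5 + 4) mod 10 = 9.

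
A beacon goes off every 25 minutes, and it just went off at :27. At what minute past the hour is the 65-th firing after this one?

65·25 = 1625.
Dividing 1625 by 60 gives quotient 27 and remainder 5.
(27 + 5) mod 60 = 32.

32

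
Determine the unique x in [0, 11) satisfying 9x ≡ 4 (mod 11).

The inverse of 9 mod 11 is 5 (since 9·5 = 45 ≡ 1).
So x ≡ 5·4 = 20 ≡ 9 (mod 11).

9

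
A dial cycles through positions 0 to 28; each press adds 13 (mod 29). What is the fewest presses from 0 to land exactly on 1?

13·9 = 117 = 4·29 + 1, so 13⁻¹ ≡ 9 (mod 29).

9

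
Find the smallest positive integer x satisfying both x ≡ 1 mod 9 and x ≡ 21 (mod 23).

136

x ≡ 1 (mod 9) gives x ∈ {1, 10, 19, 28, 37, 46, 55, 64, …}.
The first of these with x mod 23 = 21 is 136.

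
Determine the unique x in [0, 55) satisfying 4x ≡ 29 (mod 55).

21

The inverse of 4 mod 55 is 14 (since 4·14 = 56 ≡ 1).
So x ≡ 14·29 = 406 ≡ 21 (mod 55).
Check: 4·21 = 84 = 1·55 + 29.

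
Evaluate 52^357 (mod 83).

13

By repeated squaring mod 83: 52^1≡52, 52^2≡48, 52^4≡63, 52^8≡68, 52^16≡59, 52^32≡78, 52^64≡25, 52^128≡44, 52^256≡27.
357 = 1 + 4 + 32 + 64 + 256, so 52^357 ≡ 52·63·78·25·27 ≡ 13 (mod 83).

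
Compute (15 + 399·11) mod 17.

1

399·11 = 4389.
4389 = 258·17 + 3, so 4389 mod 17 = 3.
(15 + 3) mod 17 = 1.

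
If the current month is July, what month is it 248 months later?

March

248 mod 12 = 8 (since 20·12 = 240).
July + 8 months → March.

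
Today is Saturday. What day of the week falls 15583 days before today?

Friday

15583 mod 7 = 1 (since 2226·7 = 15582).
Saturday − 1 day → Friday.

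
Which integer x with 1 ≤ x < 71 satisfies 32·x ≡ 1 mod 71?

71 = 2·32 + 7
32 = 4·7 + 4
7 = 1·4 + 3
4 = 1·3 + 1
3 = 3·1 + 0
Back-substituting gives 32·20 ≡ 1 (mod 71).

20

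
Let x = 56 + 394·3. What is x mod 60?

38

394·3 = 1182.
1182 − 19·60 = 42, so 1182 ≡ 42 (mod 60).
(56 + 42) mod 60 = 38.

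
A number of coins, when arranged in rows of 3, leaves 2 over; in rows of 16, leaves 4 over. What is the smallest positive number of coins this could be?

Since 16·1 ≡ 1 (mod 3), take x = 4 + 16·((2−4)·1 mod 3) = 4 + 16·1 = 20.
Check: 20 mod 3 = 2, 20 mod 16 = 4.

20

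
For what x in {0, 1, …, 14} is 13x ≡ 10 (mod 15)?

13⁻¹ ≡ 7 (mod 15) because 13·7 = 91 = 6·15 + 1.
Multiplying both sides by 7: x ≡ 7·10 = 70 ≡ 10 (mod 15).

10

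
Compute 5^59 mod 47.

By repeated squaring mod 47: 5^1≡5, 5^2≡25, 5^4≡14, 5^8≡8, 5^16≡17, 5^32≡7.
Since 59 = 1 + 2 + 8 + 16 + 32 in binary, 5^59 ≡ 5·25·8·17·7 ≡ 43 (mod 47).

43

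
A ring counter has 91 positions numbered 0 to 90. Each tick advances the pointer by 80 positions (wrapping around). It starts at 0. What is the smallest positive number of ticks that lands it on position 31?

80⁻¹ ≡ 33 (mod 91) because 80·33 = 2640 = 29·91 + 1.
So x ≡ 33·31 = 1023 ≡ 22 (mod 91).
Check: 80·22 = 1760 = 19·91 + 31.

22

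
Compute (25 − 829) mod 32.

28

829 = 25·32 + 29, so 829 mod 32 = 29.
(25 − 29) mod 32 = 28.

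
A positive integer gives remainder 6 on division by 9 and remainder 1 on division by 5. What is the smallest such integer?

Since 5·2 ≡ 1 (mod 9), take x = 1 + 5·((6−1)·2 mod 9) = 1 + 5·1 = 6.
Check: 6 mod 9 = 6, 6 mod 5 = 1.

6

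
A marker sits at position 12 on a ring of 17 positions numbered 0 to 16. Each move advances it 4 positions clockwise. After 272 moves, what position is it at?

272·4 = 1088.
1088 = 64·17 + 0, so 1088 mod 17 = 0.
(12 + 0) mod 17 = 12.

12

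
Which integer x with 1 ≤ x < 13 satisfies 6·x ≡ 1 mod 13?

6·11 = 66 = 5·13 + 1, so 6⁻¹ ≡ 11 (mod 13).

11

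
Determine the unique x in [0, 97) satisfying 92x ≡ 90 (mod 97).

The inverse of 92 mod 97 is 58 (since 92·58 = 5336 ≡ 1).
Multiplying both sides by 58: x ≡ 58·90 = 5220 ≡ 79 (mod 97).

79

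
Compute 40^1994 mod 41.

Square-and-reduce mod 41: 40^1≡40, 40^2≡1, 40^4≡1, 40^8≡1, 40^16≡1, 40^32≡1, 40^64≡1, 40^128≡1, 40^256≡1, 40^512≡1, 40^1024≡1.
1994 = 2 + 8 + 64 + 128 + 256 + 512 + 1024, so 40^1994 ≡ 1·1·1·1·1·1·1 ≡ 1 (mod 41).

1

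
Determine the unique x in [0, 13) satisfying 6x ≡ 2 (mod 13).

6⁻¹ ≡ 11 (mod 13) because 6·11 = 66 = 5·13 + 1.
So x ≡ 11·2 = 22 ≡ 9 (mod 13).
Check: 6·9 = 54 = 4·13 + 2.

9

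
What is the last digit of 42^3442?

Powers of 2 mod 10 repeat with period 4: 2, 4, 8, 6.
3442 mod 4 = 2, so the last digit matches 2^2 = 4.

4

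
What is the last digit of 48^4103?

2

Powers of 8 mod 10 repeat with period 4: 8, 4, 2, 6.
4103 leaves remainder 3 on division by 4, so 48^4103 ends in 2.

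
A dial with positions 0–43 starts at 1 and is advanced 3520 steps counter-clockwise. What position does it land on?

3520 mod 44 = 0 (since 80·44 = 3520).
(1 − 0) mod 44 = 1.

1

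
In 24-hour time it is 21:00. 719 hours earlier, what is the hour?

22

719 mod 24 = 23 (since 29·24 = 696).
(21 − 23) mod 24 = 22.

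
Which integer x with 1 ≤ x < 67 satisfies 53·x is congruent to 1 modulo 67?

67 = 1·53 + 14
53 = 3·14 + 11
14 = 1·11 + 3
11 = 3·3 + 2
3 = 1·2 + 1
2 = 2·1 + 0
Back-substituting gives 53·43 ≡ 1 (mod 67).

43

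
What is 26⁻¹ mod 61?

54

61 = 2·26 + 9
26 = 2·9 + 8
9 = 1·8 + 1
8 = 8·1 + 0
Back-substituting gives 26·54 ≡ 1 (mod 61).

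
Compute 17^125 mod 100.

By repeated squaring mod 100: 17^1≡17, 17^2≡89, 17^4≡21, 17^8≡41, 17^16≡81, 17^32≡61, 17^64≡21.
125 = 1 + 4 + 8 + 16 + 32 + 64, so 17^125 ≡ 17·21·41·81·61·21 ≡ 57 (mod 100).

57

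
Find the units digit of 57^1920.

Powers of 7 mod 10 repeat with period 4: 7, 9, 3, 1.
1920 mod 4 = 0, so the last digit matches 7^4 = 1.

1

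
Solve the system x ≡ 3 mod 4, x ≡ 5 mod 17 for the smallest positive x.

x ≡ 3 (mod 4) gives x ∈ {3, 7, 11, 15, 19, 23, 27, 31, …}.
The first of these with x mod 17 = 5 is 39.

39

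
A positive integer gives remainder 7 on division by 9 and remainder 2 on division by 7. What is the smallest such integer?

x ≡ 2 (mod 7) gives x ∈ {2, 9, 16}.
The first of these with x mod 9 = 7 is 16.

16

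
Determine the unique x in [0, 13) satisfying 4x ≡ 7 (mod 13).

5

The inverse of 4 mod 13 is 10 (since 4·10 = 40 ≡ 1).
Multiplying both sides by 10: x ≡ 10·7 = 70 ≡ 5 (mod 13).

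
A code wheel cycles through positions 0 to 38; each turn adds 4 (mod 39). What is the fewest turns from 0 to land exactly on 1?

10

39 = 9·4 + 3
4 = 1·3 + 1
3 = 3·1 + 0
Back-substituting gives 4·10 ≡ 1 (mod 39).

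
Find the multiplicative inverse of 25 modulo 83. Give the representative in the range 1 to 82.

25·10 = 250 = 3·83 + 1, so 25⁻¹ ≡ 10 (mod 83).

10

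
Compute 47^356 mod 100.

21

Successive squares of 47 mod 100: 47^1≡47, 47^2≡9, 47^4≡81, 47^8≡61, 47^16≡21, 47^32≡41, 47^64≡81, 47^128≡61, 47^256≡21.
356 = 4 + 32 + 64 + 256, so 47^356 ≡ 81·41·81·21 ≡ 21 (mod 100).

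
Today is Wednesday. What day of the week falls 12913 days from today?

Monday

12913 mod 7 = 5 (since 1844·7 = 12908).
Wednesday + 5 days → Monday.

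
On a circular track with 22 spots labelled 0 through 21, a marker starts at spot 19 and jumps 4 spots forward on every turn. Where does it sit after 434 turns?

17

434·4 = 1736.
1736 mod 22 = 20 (since 78·22 = 1716).
(19 + 20) mod 22 = 17.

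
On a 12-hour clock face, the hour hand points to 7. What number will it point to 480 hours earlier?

7

480 = 40·12 + 0, so 480 mod 12 = 0.
7 − 0 → 7 on a 12-hour dial.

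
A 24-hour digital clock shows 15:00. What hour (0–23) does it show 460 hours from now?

460 = 19·24 + 4, so 460 mod 24 = 4.
(15 + 4) mod 24 = 19.

19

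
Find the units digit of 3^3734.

Last digits of 3^n: 3, 9, 7, 1 (period 4).
3734 leaves remainder 2 on division by 4, so 3^3734 ends in 9.

9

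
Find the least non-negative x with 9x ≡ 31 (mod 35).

9⁻¹ ≡ 4 (mod 35) because 9·4 = 36 = 1·35 + 1.
So x ≡ 4·31 = 124 ≡ 19 (mod 35).

19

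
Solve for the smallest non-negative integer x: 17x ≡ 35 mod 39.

25

17⁻¹ ≡ 23 (mod 39) because 17·23 = 391 = 10·39 + 1.
Multiplying both sides by 23: x ≡ 23·35 = 805 ≡ 25 (mod 39).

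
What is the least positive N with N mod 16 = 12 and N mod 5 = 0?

x ≡ 0 (mod 5) gives x ∈ {0, 5, 10, 15, 20, 25, 30, 35, …}.
The first of these with x mod 16 = 12 is 60.

60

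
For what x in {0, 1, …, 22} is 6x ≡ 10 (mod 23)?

The inverse of 6 mod 23 is 4 (since 6·4 = 24 ≡ 1).
So x ≡ 4·10 = 40 ≡ 17 (mod 23).

17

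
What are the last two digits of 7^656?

01

Successive squares of 7 mod 100: 7^1≡7, 7^2≡49, 7^4≡1, 7^8≡1, 7^16≡1, 7^32≡1, 7^64≡1, 7^128≡1, 7^256≡1, 7^512≡1.
656 = 16 + 128 + 512, so 7^656 ≡ 1·1·1 ≡ 1 (mod 100).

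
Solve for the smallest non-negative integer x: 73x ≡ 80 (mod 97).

The inverse of 73 mod 97 is 4 (since 73·4 = 292 ≡ 1).
So x ≡ 4·80 = 320 ≡ 29 (mod 97).

29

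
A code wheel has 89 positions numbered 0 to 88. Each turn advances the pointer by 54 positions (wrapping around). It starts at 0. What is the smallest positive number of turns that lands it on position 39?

65

The inverse of 54 mod 89 is 61 (since 54·61 = 3294 ≡ 1).
So x ≡ 61·39 = 2379 ≡ 65 (mod 89).
Check: 54·65 = 3510 = 39·89 + 39.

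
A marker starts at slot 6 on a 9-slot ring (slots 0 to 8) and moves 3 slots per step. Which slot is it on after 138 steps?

6

138·3 = 414.
414 mod 9 = 0 (since 46·9 = 414).
(6 + 0) mod 9 = 6.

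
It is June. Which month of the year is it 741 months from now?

Dividing 741 by 12 gives quotient 61 and remainder 9.
June + 9 months → March.

March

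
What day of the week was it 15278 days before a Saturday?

Tuesday

15278 mod 7 = 4 (since 2182·7 = 15274).
Saturday − 4 days → Tuesday.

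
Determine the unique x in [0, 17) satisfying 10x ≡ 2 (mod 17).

10⁻¹ ≡ 12 (mod 17) because 10·12 = 120 = 7·17 + 1.
So x ≡ 12·2 = 24 ≡ 7 (mod 17).
Check: 10·7 = 70 = 4·17 + 2.

7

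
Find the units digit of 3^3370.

Powers of 3 mod 10 repeat with period 4: 3, 9, 7, 1.
3370 leaves remainder 2 on division by 4, so 3^3370 ends in 9.

9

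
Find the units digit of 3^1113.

The units digit of 3^n cycles with period 4: 3, 9, 7, 1, …
1113 mod 4 = 1, so the last digit matches 3^1 = 3.

3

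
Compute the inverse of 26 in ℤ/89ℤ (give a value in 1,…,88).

26·24 = 624 = 7·89 + 1, so 26⁻¹ ≡ 24 (mod 89).

24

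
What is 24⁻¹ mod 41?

24·12 = 288 = 7·41 + 1, so 24⁻¹ ≡ 12 (mod 41).

12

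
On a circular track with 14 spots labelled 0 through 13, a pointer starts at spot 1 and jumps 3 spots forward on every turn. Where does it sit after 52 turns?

3

52·3 = 156.
156 mod 14 = 2 (since 11·14 = 154).
(1 + 2) mod 14 = 3.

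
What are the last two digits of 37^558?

29

Square-and-reduce mod 100: 37^1≡37, 37^2≡69, 37^4≡61, 37^8≡21, 37^16≡41, 37^32≡81, 37^64≡61, 37^128≡21, 37^256≡41, 37^512≡81.
558 = 2 + 4 + 8 + 32 + 512, so 37^558 ≡ 69·61·21·81·81 ≡ 29 (mod 100).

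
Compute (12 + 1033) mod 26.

1033 − 39·26 = 19, so 1033 ≡ 19 (mod 26).
(12 + 19) mod 26 = 5.

5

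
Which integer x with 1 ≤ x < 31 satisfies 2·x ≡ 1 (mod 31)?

16

31 = 15·2 + 1
2 = 2·1 + 0
Back-substituting gives 2·16 ≡ 1 (mod 31).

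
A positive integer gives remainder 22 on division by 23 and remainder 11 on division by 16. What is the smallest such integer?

91

x ≡ 11 (mod 16) gives x ∈ {11, 27, 43, 59, 75, 91}.
The first of these with x mod 23 = 22 is 91.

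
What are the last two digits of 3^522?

09

Successive squares of 3 mod 100: 3^1≡3, 3^2≡9, 3^4≡81, 3^8≡61, 3^16≡21, 3^32≡41, 3^64≡81, 3^128≡61, 3^256≡21, 3^512≡41.
522 = 2 + 8 + 512, so 3^522 ≡ 9·61·41 ≡ 9 (mod 100).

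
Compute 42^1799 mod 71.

14

Square-and-reduce mod 71: 42^1≡42, 42^2≡60, 42^4≡50, 42^8≡15, 42^16≡12, 42^32≡2, 42^64≡4, 42^128≡16, 42^256≡43, 42^512≡3, 42^1024≡9.
1799 = 1 + 2 + 4 + 256 + 512 + 1024, so 42^1799 ≡ 42·60·50·43·3·9 ≡ 14 (mod 71).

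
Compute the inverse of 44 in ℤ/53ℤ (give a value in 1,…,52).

53 = 1·44 + 9
44 = 4·9 + 8
9 = 1·8 + 1
8 = 8·1 + 0
Back-substituting gives 44·47 ≡ 1 (mod 53).

47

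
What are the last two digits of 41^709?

61

Successive squares of 41 mod 100: 41^1≡41, 41^2≡81, 41^4≡61, 41^8≡21, 41^16≡41, 41^32≡81, 41^64≡61, 41^128≡21, 41^256≡41, 41^512≡81.
709 = 1 + 4 + 64 + 128 + 512, so 41^709 ≡ 41·61·61·21·81 ≡ 61 (mod 100).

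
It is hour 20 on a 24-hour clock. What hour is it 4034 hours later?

4034 − 168·24 = 2, so 4034 ≡ 2 (mod 24).
(20 + 2) mod 24 = 22.

22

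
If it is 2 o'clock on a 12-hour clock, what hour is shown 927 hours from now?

5

927 mod 12 = 3 (since 77·12 = 924).
2 + 3 → 5 on a 12-hour dial.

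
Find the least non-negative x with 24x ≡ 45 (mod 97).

14

The inverse of 24 mod 97 is 93 (since 24·93 = 2232 ≡ 1).
Multiplying both sides by 93: x ≡ 93·45 = 4185 ≡ 14 (mod 97).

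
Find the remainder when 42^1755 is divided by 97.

By repeated squaring mod 97: 42^1≡42, 42^2≡18, 42^4≡33, 42^8≡22, 42^16≡96, 42^32≡1, 42^64≡1, 42^128≡1, 42^256≡1, 42^512≡1, 42^1024≡1.
1755 = 1 + 2 + 8 + 16 + 64 + 128 + 512 + 1024, so 42^1755 ≡ 42·18·22·96·1·1·1·1 ≡ 52 (mod 97).

52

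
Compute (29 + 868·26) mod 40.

868·26 = 22568.
Dividing 22568 by 40 gives quotient 564 and remainder 8.
(29 + 8) mod 40 = 37.

37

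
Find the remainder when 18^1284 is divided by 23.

16

Square-and-reduce mod 23: 18^1≡18, 18^2≡2, 18^4≡4, 18^8≡16, 18^16≡3, 18^32≡9, 18^64≡12, 18^128≡6, 18^256≡13, 18^512≡8, 18^1024≡18.
Since 1284 = 4 + 256 + 1024 in binary, 18^1284 ≡ 4·13·18 ≡ 16 (mod 23).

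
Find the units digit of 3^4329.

3

Powers of 3 mod 10 repeat with period 4: 3, 9, 7, 1.
4329 leaves remainder 1 on division by 4, so 3^4329 ends in 3.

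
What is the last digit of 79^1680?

1

Last digits of 9^n: 9, 1 (period 2).
1680 mod 2 = 0, so the last digit matches 9^2 = 1.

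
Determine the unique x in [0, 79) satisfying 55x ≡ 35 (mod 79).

55⁻¹ ≡ 23 (mod 79) because 55·23 = 1265 = 16·79 + 1.
Multiplying both sides by 23: x ≡ 23·35 = 805 ≡ 15 (mod 79).

15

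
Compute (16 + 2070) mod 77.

7

Dividing 2070 by 77 gives quotient 26 and remainder 68.
(16 + 68) mod 77 = 7.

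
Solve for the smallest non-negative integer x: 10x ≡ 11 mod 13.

5

10⁻¹ ≡ 4 (mod 13) because 10·4 = 40 = 3·13 + 1.
Multiplying both sides by 4: x ≡ 4·11 = 44 ≡ 5 (mod 13).
Check: 10·5 = 50 = 3·13 + 11.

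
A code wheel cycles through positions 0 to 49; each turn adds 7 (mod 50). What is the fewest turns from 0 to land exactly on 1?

43

50 = 7·7 + 1
7 = 7·1 + 0
Back-substituting gives 7·43 ≡ 1 (mod 50).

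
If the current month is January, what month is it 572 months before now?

May

572 = 47·12 + 8, so 572 mod 12 = 8.
January − 8 months → May.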